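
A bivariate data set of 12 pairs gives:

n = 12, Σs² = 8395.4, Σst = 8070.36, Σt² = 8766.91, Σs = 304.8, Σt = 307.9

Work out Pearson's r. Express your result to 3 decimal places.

r = (nΣst − ΣsΣt) / √[(nΣs² − (Σs)²)(nΣt² − (Σt)²)]
Numerator: 12×8070.36 − 304.8×307.9 = 2996.4
Denominator: √[(100744.8 − 92903.04)(105202.92 − 94802.41)] = √[7841.76 × 10400.51] = 9030.9636
r = 2996.4 / 9030.9636 ≈ 0.332

0.332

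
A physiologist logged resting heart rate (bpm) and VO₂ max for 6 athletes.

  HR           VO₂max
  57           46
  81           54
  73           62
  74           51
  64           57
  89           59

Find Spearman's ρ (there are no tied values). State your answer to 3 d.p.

Rank HR: 1, 5, 3, 4, 2, 6
Rank VO₂max: 1, 3, 6, 2, 4, 5
d = rank(HR) − rank(VO₂max): 0, 2, -3, 2, -2, 1; Σd² = 22
ρ = 1 − 6Σd² / [n(n²−1)] = 1 − 6×22 / (6×35) = 1 − 132/210 ≈ 0.371

0.371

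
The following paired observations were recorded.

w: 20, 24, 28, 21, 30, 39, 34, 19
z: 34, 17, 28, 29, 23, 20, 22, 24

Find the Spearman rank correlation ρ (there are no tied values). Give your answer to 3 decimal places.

Rank w: 2, 4, 5, 3, 6, 8, 7, 1
Rank z: 8, 1, 6, 7, 4, 2, 3, 5
d = rank(w) − rank(z): -6, 3, -1, -4, 2, 6, 4, -4; Σd² = 134
ρ = 1 − 6Σd² / [n(n²−1)] = 1 − 6×134 / (8×63) = 1 − 804/504 ≈ -0.595

-0.595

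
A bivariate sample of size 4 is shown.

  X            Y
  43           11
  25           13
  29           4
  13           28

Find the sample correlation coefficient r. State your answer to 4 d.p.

n = 4, ΣX = 110, ΣY = 56, ΣX² = 3484, ΣY² = 1090, ΣXY = 1278
nΣXY − ΣXΣY = 5112 − 6160 = -1048
nΣX² − (ΣX)² = 13936 − 12100 = 1836; nΣY² − (ΣY)² = 4360 − 3136 = 1224
r = -1048 / √(1836 × 1224) = -1048 / 1499.0877 ≈ -0.6991

-0.6991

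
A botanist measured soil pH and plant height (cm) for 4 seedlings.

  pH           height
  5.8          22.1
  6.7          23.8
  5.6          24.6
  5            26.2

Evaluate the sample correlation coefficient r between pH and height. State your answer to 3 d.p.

n = 4, Σx = 23.1, Σy = 96.7, Σx² = 134.89, Σy² = 2346.45, Σxy = 556.4
nΣxy − ΣxΣy = 2225.6 − 2233.77 = -8.17
nΣx² − (Σx)² = 539.56 − 533.61 = 5.95; nΣy² − (Σy)² = 9385.8 − 9350.89 = 34.91
r = -8.17 / √(5.95 × 34.91) = -8.17 / 14.4123 ≈ -0.567

-0.567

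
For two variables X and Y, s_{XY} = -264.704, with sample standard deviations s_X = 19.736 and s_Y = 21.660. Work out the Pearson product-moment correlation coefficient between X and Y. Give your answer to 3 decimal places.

-0.619

r = Cov(X,Y) / (s_X · s_Y) = -264.704 / (19.736 × 21.660)
  = -264.704 / 427.4818 ≈ -0.619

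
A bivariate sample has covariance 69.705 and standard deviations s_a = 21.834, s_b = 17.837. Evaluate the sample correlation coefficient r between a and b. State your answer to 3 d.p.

0.179

r = Cov(a,b) / (s_a · s_b) = 69.705 / (21.834 × 17.837)
  = 69.705 / 389.4531 ≈ 0.179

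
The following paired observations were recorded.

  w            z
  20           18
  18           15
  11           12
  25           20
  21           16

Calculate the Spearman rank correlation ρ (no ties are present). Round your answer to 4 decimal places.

Rank w: 3, 2, 1, 5, 4
Rank z: 4, 2, 1, 5, 3
d = rank(w) − rank(z): -1, 0, 0, 0, 1; Σd² = 2
ρ = 1 − 6Σd² / [n(n²−1)] = 1 − 6×2 / (5×24) = 1 − 12/120 ≈ 0.9000

0.9000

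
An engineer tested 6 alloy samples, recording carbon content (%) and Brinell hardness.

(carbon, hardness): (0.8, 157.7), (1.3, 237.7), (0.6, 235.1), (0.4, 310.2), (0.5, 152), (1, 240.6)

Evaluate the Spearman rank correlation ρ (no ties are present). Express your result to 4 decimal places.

Rank carbon: 4, 6, 3, 1, 2, 5
Rank hardness: 2, 4, 3, 6, 1, 5
d = rank(carbon) − rank(hardness): 2, 2, 0, -5, 1, 0; Σd² = 34
ρ = 1 − 6Σd² / [n(n²−1)] = 1 − 6×34 / (6×35) = 1 − 204/210 ≈ 0.0286

0.0286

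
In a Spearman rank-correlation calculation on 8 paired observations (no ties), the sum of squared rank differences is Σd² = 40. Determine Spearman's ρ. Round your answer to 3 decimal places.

0.524

ρ = 1 − 6Σd² / [n(n²−1)] = 1 − 6×40 / (8×63)
  = 1 − 240/504 = 1 − 0.4762 ≈ 0.524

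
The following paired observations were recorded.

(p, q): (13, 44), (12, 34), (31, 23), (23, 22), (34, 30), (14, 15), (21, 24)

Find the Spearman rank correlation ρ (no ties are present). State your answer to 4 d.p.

-0.3571

Rank p: 2, 1, 6, 5, 7, 3, 4
Rank q: 7, 6, 3, 2, 5, 1, 4
d = rank(p) − rank(q): -5, -5, 3, 3, 2, 2, 0; Σd² = 76
ρ = 1 − 6Σd² / [n(n²−1)] = 1 − 6×76 / (7×48) = 1 − 456/336 ≈ -0.3571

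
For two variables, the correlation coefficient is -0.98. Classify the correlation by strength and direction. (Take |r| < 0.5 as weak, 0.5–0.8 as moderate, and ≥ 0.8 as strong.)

strong negative

r = -0.98 < 0 so the relationship is negative.
|r| = 0.98, which falls in the strong range.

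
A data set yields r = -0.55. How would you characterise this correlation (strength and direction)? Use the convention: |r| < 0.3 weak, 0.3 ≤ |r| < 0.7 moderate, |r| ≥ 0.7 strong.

r = -0.55 < 0 so the relationship is negative.
|r| = 0.55, which falls in the moderate range.

moderate negative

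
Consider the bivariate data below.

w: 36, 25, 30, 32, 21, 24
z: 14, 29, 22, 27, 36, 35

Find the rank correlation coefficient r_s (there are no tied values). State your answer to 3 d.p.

Rank w: 6, 3, 4, 5, 1, 2
Rank z: 1, 4, 2, 3, 6, 5
d = rank(w) − rank(z): 5, -1, 2, 2, -5, -3; Σd² = 68
ρ = 1 − 6Σd² / [n(n²−1)] = 1 − 6×68 / (6×35) = 1 − 408/210 ≈ -0.943

-0.943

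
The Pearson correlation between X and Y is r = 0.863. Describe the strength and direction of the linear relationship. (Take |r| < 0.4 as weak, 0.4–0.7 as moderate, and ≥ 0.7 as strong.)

strong positive

r = 0.863 > 0 so the relationship is positive.
|r| = 0.863, which falls in the strong range.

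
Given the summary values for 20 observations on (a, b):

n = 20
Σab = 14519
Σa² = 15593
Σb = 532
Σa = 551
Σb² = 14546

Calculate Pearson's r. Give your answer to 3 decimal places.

r = (nΣab − ΣaΣb) / √[(nΣa² − (Σa)²)(nΣb² − (Σb)²)]
Numerator: 20×14519 − 551×532 = -2752
Denominator: √[(311860 − 303601)(290920 − 283024)] = √[8259 × 7896] = 8075.4606
r = -2752 / 8075.4606 ≈ -0.341

-0.341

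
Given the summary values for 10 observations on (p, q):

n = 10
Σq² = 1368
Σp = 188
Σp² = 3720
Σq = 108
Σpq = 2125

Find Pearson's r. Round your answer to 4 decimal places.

0.4891

r = (nΣpq − ΣpΣq) / √[(nΣp² − (Σp)²)(nΣq² − (Σq)²)]
Numerator: 10×2125 − 188×108 = 946
Denominator: √[(37200 − 35344)(13680 − 11664)] = √[1856 × 2016] = 1934.3464
r = 946 / 1934.3464 ≈ 0.4891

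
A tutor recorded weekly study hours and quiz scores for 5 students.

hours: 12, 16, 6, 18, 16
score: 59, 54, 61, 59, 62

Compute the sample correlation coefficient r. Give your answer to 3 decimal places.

-0.340

n = 5, Σx = 68, Σy = 295, Σx² = 1016, Σy² = 17443, Σxy = 3992
nΣxy − ΣxΣy = 19960 − 20060 = -100
nΣx² − (Σx)² = 5080 − 4624 = 456; nΣy² − (Σy)² = 87215 − 87025 = 190
r = -100 / √(456 × 190) = -100 / 294.3467 ≈ -0.340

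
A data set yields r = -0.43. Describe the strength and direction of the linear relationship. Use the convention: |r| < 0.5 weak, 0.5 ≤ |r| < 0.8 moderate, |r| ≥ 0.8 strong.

weak negative

r = -0.43 < 0 so the relationship is negative.
|r| = 0.43, which falls in the weak range.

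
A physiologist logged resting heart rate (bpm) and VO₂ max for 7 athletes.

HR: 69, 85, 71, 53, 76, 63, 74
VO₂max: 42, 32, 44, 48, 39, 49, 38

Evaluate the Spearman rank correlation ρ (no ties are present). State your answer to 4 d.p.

Rank HR: 3, 7, 4, 1, 6, 2, 5
Rank VO₂max: 4, 1, 5, 6, 3, 7, 2
d = rank(HR) − rank(VO₂max): -1, 6, -1, -5, 3, -5, 3; Σd² = 106
ρ = 1 − 6Σd² / [n(n²−1)] = 1 − 6×106 / (7×48) = 1 − 636/336 ≈ -0.8929

-0.8929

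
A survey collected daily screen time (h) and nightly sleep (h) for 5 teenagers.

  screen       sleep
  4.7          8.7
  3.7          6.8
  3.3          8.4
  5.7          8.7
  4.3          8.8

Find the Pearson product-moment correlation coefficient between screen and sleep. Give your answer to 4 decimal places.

n = 5, Σx = 21.7, Σy = 41.4, Σx² = 97.65, Σy² = 345.62, Σxy = 181.2
nΣxy − ΣxΣy = 906 − 898.38 = 7.62
nΣx² − (Σx)² = 488.25 − 470.89 = 17.36; nΣy² − (Σy)² = 1728.1 − 1713.96 = 14.14
r = 7.62 / √(17.36 × 14.14) = 7.62 / 15.6675 ≈ 0.4864

0.4864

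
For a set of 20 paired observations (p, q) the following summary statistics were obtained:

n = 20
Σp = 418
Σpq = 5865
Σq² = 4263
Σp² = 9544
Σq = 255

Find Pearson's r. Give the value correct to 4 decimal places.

r = (nΣpq − ΣpΣq) / √[(nΣp² − (Σp)²)(nΣq² − (Σq)²)]
Numerator: 20×5865 − 418×255 = 10710
Denominator: √[(190880 − 174724)(85260 − 65025)] = √[16156 × 20235] = 18080.8368
r = 10710 / 18080.8368 ≈ 0.5923

0.5923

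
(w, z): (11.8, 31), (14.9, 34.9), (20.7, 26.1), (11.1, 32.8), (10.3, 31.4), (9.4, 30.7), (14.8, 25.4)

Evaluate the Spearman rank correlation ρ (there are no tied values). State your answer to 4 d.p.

Rank w: 4, 6, 7, 3, 2, 1, 5
Rank z: 4, 7, 2, 6, 5, 3, 1
d = rank(w) − rank(z): 0, -1, 5, -3, -3, -2, 4; Σd² = 64
ρ = 1 − 6Σd² / [n(n²−1)] = 1 − 6×64 / (7×48) = 1 − 384/336 ≈ -0.1429

-0.1429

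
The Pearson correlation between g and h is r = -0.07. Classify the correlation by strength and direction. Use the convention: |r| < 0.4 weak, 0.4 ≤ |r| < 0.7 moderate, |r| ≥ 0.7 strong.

weak negative

r = -0.07 < 0 so the relationship is negative.
|r| = 0.07, which falls in the weak range.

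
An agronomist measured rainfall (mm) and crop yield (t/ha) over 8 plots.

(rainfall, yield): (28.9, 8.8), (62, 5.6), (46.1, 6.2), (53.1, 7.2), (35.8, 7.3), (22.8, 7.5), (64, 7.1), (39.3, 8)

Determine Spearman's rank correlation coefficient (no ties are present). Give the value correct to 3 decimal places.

Rank rainfall: 2, 7, 5, 6, 3, 1, 8, 4
Rank yield: 8, 1, 2, 4, 5, 6, 3, 7
d = rank(rainfall) − rank(yield): -6, 6, 3, 2, -2, -5, 5, -3; Σd² = 148
ρ = 1 − 6Σd² / [n(n²−1)] = 1 − 6×148 / (8×63) = 1 − 888/504 ≈ -0.762

-0.762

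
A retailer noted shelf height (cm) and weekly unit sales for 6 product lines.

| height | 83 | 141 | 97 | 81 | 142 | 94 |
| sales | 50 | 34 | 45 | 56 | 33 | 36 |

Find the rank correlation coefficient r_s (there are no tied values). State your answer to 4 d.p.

Rank height: 2, 5, 4, 1, 6, 3
Rank sales: 5, 2, 4, 6, 1, 3
d = rank(height) − rank(sales): -3, 3, 0, -5, 5, 0; Σd² = 68
ρ = 1 − 6Σd² / [n(n²−1)] = 1 − 6×68 / (6×35) = 1 − 408/210 ≈ -0.9429

-0.9429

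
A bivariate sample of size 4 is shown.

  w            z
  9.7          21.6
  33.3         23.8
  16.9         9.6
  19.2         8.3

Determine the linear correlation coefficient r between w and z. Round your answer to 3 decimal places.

n = 4, Σw = 79.1, Σz = 63.3, Σw² = 1857.23, Σz² = 1194.05, Σwz = 1323.66
nΣwz − ΣwΣz = 5294.64 − 5007.03 = 287.61
nΣw² − (Σw)² = 7428.92 − 6256.81 = 1172.11; nΣz² − (Σz)² = 4776.2 − 4006.89 = 769.31
r = 287.61 / √(1172.11 × 769.31) = 287.61 / 949.5872 ≈ 0.303

0.303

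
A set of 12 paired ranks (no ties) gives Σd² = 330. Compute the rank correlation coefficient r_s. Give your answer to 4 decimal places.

-0.1538

ρ = 1 − 6Σd² / [n(n²−1)] = 1 − 6×330 / (12×143)
  = 1 − 1980/1716 = 1 − 1.15385 ≈ -0.1538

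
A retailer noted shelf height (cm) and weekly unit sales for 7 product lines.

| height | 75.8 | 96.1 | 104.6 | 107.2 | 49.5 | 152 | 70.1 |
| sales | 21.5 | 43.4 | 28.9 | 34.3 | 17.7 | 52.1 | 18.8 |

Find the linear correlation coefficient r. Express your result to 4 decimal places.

0.8968

n = 7, Σx = 655.3, Σy = 216.7, Σx² = 67882.11, Σy² = 7738.65, Σxy = 22613.57
nΣxy − ΣxΣy = 158294.99 − 142003.51 = 16291.48
nΣx² − (Σx)² = 475174.77 − 429418.09 = 45756.68; nΣy² − (Σy)² = 54170.55 − 46958.89 = 7211.66
r = 16291.48 / √(45756.68 × 7211.66) = 16291.48 / 18165.3962 ≈ 0.8968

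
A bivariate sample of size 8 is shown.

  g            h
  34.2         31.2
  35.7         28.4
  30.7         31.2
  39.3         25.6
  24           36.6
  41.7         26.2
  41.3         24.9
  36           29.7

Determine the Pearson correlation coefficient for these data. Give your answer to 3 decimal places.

-0.970

n = 8, Σg = 282.9, Σh = 233.8, Σg² = 10247.69, Σh² = 6936.9, Σgh = 8113.35
nΣgh − ΣgΣh = 64906.8 − 66142.02 = -1235.22
nΣg² − (Σg)² = 81981.52 − 80032.41 = 1949.11; nΣh² − (Σh)² = 55495.2 − 54662.44 = 832.76
r = -1235.22 / √(1949.11 × 832.76) = -1235.22 / 1274.0254 ≈ -0.970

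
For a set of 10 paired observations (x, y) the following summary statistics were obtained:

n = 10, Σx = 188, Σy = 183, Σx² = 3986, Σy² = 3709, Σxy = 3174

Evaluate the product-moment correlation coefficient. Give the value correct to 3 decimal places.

-0.661

r = (nΣxy − ΣxΣy) / √[(nΣx² − (Σx)²)(nΣy² − (Σy)²)]
Numerator: 10×3174 − 188×183 = -2664
Denominator: √[(39860 − 35344)(37090 − 33489)] = √[4516 × 3601] = 4032.6314
r = -2664 / 4032.6314 ≈ -0.661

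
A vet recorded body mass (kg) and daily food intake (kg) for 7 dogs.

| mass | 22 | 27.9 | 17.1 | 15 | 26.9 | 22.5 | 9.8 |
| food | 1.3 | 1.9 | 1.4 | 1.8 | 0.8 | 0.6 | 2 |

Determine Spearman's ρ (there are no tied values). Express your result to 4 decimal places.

-0.4286

Rank mass: 4, 7, 3, 2, 6, 5, 1
Rank food: 3, 6, 4, 5, 2, 1, 7
d = rank(mass) − rank(food): 1, 1, -1, -3, 4, 4, -6; Σd² = 80
ρ = 1 − 6Σd² / [n(n²−1)] = 1 − 6×80 / (7×48) = 1 − 480/336 ≈ -0.4286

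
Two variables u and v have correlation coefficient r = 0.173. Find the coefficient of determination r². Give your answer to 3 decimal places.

r² = (0.173)² = 0.030

0.030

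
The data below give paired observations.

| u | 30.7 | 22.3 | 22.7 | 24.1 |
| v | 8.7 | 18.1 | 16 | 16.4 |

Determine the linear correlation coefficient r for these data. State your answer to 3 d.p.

-0.979

n = 4, Σu = 99.8, Σv = 59.2, Σu² = 2535.88, Σv² = 928.26, Σuv = 1429.16
nΣuv − ΣuΣv = 5716.64 − 5908.16 = -191.52
nΣu² − (Σu)² = 10143.52 − 9960.04 = 183.48; nΣv² − (Σv)² = 3713.04 − 3504.64 = 208.4
r = -191.52 / √(183.48 × 208.4) = -191.52 / 195.5434 ≈ -0.979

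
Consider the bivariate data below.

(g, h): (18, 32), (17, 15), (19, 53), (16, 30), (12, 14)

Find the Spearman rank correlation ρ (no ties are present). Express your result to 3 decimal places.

0.900

Rank g: 4, 3, 5, 2, 1
Rank h: 4, 2, 5, 3, 1
d = rank(g) − rank(h): 0, 1, 0, -1, 0; Σd² = 2
ρ = 1 − 6Σd² / [n(n²−1)] = 1 − 6×2 / (5×24) = 1 − 12/120 ≈ 0.900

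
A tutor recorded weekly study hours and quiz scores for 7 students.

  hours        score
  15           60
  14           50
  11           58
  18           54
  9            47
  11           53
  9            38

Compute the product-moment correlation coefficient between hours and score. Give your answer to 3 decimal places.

0.562

n = 7, Σx = 87, Σy = 360, Σx² = 1149, Σy² = 18842, Σxy = 4558
nΣxy − ΣxΣy = 31906 − 31320 = 586
nΣx² − (Σx)² = 8043 − 7569 = 474; nΣy² − (Σy)² = 131894 − 129600 = 2294
r = 586 / √(474 × 2294) = 586 / 1042.7636 ≈ 0.562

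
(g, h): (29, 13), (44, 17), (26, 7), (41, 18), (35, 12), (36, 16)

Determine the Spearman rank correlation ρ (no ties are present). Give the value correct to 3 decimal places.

0.886

Rank g: 2, 6, 1, 5, 3, 4
Rank h: 3, 5, 1, 6, 2, 4
d = rank(g) − rank(h): -1, 1, 0, -1, 1, 0; Σd² = 4
ρ = 1 − 6Σd² / [n(n²−1)] = 1 − 6×4 / (6×35) = 1 − 24/210 ≈ 0.886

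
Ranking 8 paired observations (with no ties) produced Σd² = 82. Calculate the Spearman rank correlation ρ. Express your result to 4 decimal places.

0.0238

ρ = 1 − 6Σd² / [n(n²−1)] = 1 − 6×82 / (8×63)
  = 1 − 492/504 = 1 − 0.97619 ≈ 0.0238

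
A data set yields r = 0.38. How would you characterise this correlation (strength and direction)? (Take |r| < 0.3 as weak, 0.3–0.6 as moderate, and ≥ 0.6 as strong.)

r = 0.38 > 0 so the relationship is positive.
|r| = 0.38, which falls in the moderate range.

moderate positive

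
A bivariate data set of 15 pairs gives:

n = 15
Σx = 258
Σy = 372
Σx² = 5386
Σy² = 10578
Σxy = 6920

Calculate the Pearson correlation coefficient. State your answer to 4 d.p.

r = (nΣxy − ΣxΣy) / √[(nΣx² − (Σx)²)(nΣy² − (Σy)²)]
Numerator: 15×6920 − 258×372 = 7824
Denominator: √[(80790 − 66564)(158670 − 138384)] = √[14226 × 20286] = 16987.8968
r = 7824 / 16987.8968 ≈ 0.4606

0.4606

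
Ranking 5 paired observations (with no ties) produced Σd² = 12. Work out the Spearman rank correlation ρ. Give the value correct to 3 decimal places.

0.400

ρ = 1 − 6Σd² / [n(n²−1)] = 1 − 6×12 / (5×24)
  = 1 − 72/120 = 1 − 0.6000 ≈ 0.400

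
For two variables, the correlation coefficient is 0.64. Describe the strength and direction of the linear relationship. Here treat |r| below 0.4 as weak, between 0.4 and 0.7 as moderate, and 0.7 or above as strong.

moderate positive

r = 0.64 > 0 so the relationship is positive.
|r| = 0.64, which falls in the moderate range.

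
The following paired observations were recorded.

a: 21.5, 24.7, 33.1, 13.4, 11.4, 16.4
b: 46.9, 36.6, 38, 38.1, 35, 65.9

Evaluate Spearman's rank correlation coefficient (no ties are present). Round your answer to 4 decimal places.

Rank a: 4, 5, 6, 2, 1, 3
Rank b: 5, 2, 3, 4, 1, 6
d = rank(a) − rank(b): -1, 3, 3, -2, 0, -3; Σd² = 32
ρ = 1 − 6Σd² / [n(n²−1)] = 1 − 6×32 / (6×35) = 1 − 192/210 ≈ 0.0857

0.0857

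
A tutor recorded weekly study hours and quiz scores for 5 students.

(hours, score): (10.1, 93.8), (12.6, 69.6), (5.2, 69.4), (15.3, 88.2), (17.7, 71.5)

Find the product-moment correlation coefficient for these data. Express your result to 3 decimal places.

n = 5, Σx = 60.9, Σy = 392.5, Σx² = 835.19, Σy² = 31350.45, Σxy = 4800.23
nΣxy − ΣxΣy = 24001.15 − 23903.25 = 97.9
nΣx² − (Σx)² = 4175.95 − 3708.81 = 467.14; nΣy² − (Σy)² = 156752.25 − 154056.25 = 2696
r = 97.9 / √(467.14 × 2696) = 97.9 / 1122.2341 ≈ 0.087

0.087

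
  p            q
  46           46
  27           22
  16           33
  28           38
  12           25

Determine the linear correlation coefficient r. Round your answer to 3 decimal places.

n = 5, Σp = 129, Σq = 164, Σp² = 4029, Σq² = 5758, Σpq = 4602
nΣpq − ΣpΣq = 23010 − 21156 = 1854
nΣp² − (Σp)² = 20145 − 16641 = 3504; nΣq² − (Σq)² = 28790 − 26896 = 1894
r = 1854 / √(3504 × 1894) = 1854 / 2576.1553 ≈ 0.720

0.720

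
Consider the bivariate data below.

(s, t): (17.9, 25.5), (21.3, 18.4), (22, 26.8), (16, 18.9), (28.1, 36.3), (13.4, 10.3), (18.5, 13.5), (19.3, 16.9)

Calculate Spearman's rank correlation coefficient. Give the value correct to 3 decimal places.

Rank s: 3, 6, 7, 2, 8, 1, 4, 5
Rank t: 6, 4, 7, 5, 8, 1, 2, 3
d = rank(s) − rank(t): -3, 2, 0, -3, 0, 0, 2, 2; Σd² = 30
ρ = 1 − 6Σd² / [n(n²−1)] = 1 − 6×30 / (8×63) = 1 − 180/504 ≈ 0.643

0.643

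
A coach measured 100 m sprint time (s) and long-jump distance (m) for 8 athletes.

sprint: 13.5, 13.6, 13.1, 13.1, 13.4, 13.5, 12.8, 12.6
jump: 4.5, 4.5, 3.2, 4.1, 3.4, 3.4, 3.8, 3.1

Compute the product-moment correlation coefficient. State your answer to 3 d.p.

0.518

n = 8, Σx = 105.6, Σy = 30, Σx² = 1394.84, Σy² = 114.72, Σxy = 396.74
nΣxy − ΣxΣy = 3173.92 − 3168 = 5.92
nΣx² − (Σx)² = 11158.72 − 11151.36 = 7.36; nΣy² − (Σy)² = 917.76 − 900 = 17.76
r = 5.92 / √(7.36 × 17.76) = 5.92 / 11.4330 ≈ 0.518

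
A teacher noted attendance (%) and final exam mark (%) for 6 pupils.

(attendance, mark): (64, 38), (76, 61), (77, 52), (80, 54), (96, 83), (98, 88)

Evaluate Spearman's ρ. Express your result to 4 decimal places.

Rank attendance: 1, 2, 3, 4, 5, 6
Rank mark: 1, 4, 2, 3, 5, 6
d = rank(attendance) − rank(mark): 0, -2, 1, 1, 0, 0; Σd² = 6
ρ = 1 − 6Σd² / [n(n²−1)] = 1 − 6×6 / (6×35) = 1 − 36/210 ≈ 0.8286

0.8286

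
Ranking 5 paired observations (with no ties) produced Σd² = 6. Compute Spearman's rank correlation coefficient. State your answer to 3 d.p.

0.700

ρ = 1 − 6Σd² / [n(n²−1)] = 1 − 6×6 / (5×24)
  = 1 − 36/120 = 1 − 0.3000 ≈ 0.700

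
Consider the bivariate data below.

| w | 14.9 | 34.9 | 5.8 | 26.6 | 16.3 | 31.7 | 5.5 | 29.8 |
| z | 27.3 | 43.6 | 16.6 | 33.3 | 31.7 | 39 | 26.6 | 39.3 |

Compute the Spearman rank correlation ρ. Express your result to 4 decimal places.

Rank w: 3, 8, 2, 5, 4, 7, 1, 6
Rank z: 3, 8, 1, 5, 4, 6, 2, 7
d = rank(w) − rank(z): 0, 0, 1, 0, 0, 1, -1, -1; Σd² = 4
ρ = 1 − 6Σd² / [n(n²−1)] = 1 − 6×4 / (8×63) = 1 − 24/504 ≈ 0.9524

0.9524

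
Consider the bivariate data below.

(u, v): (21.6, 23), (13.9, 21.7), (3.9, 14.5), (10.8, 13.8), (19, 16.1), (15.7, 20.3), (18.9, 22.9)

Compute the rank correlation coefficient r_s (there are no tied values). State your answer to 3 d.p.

Rank u: 7, 3, 1, 2, 6, 4, 5
Rank v: 7, 5, 2, 1, 3, 4, 6
d = rank(u) − rank(v): 0, -2, -1, 1, 3, 0, -1; Σd² = 16
ρ = 1 − 6Σd² / [n(n²−1)] = 1 − 6×16 / (7×48) = 1 − 96/336 ≈ 0.714

0.714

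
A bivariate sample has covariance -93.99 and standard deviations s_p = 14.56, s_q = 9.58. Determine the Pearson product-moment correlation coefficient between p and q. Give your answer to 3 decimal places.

-0.674

r = Cov(p,q) / (s_p · s_q) = -93.99 / (14.56 × 9.58)
  = -93.99 / 139.4848 ≈ -0.674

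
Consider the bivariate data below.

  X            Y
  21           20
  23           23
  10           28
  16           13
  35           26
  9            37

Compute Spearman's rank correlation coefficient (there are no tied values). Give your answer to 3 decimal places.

Rank X: 4, 5, 2, 3, 6, 1
Rank Y: 2, 3, 5, 1, 4, 6
d = rank(X) − rank(Y): 2, 2, -3, 2, 2, -5; Σd² = 50
ρ = 1 − 6Σd² / [n(n²−1)] = 1 − 6×50 / (6×35) = 1 − 300/210 ≈ -0.429

-0.429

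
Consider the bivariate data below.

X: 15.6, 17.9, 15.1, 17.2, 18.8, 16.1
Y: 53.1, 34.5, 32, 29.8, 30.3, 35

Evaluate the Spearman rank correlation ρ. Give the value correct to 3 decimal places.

Rank X: 2, 5, 1, 4, 6, 3
Rank Y: 6, 4, 3, 1, 2, 5
d = rank(X) − rank(Y): -4, 1, -2, 3, 4, -2; Σd² = 50
ρ = 1 − 6Σd² / [n(n²−1)] = 1 − 6×50 / (6×35) = 1 − 300/210 ≈ -0.429

-0.429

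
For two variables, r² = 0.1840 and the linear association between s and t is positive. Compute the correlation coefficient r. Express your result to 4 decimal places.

|r| = √0.1840 = 0.4290
The association is positive, so r = 0.4290.

0.4290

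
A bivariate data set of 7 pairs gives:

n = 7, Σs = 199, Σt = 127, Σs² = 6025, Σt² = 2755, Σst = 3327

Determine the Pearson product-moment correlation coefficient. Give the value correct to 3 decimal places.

-0.696

r = (nΣst − ΣsΣt) / √[(nΣs² − (Σs)²)(nΣt² − (Σt)²)]
Numerator: 7×3327 − 199×127 = -1984
Denominator: √[(42175 − 39601)(19285 − 16129)] = √[2574 × 3156] = 2850.1832
r = -1984 / 2850.1832 ≈ -0.696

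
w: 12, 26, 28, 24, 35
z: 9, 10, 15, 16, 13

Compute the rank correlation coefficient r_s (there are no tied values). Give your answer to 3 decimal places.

0.300

Rank w: 1, 3, 4, 2, 5
Rank z: 1, 2, 4, 5, 3
d = rank(w) − rank(z): 0, 1, 0, -3, 2; Σd² = 14
ρ = 1 − 6Σd² / [n(n²−1)] = 1 − 6×14 / (5×24) = 1 − 84/120 ≈ 0.300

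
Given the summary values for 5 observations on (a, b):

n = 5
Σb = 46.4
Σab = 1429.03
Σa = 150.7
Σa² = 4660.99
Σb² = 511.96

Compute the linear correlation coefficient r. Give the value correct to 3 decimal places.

0.310

r = (nΣab − ΣaΣb) / √[(nΣa² − (Σa)²)(nΣb² − (Σb)²)]
Numerator: 5×1429.03 − 150.7×46.4 = 152.67
Denominator: √[(23304.95 − 22710.49)(2559.8 − 2152.96)] = √[594.46 × 406.84] = 491.7826
r = 152.67 / 491.7826 ≈ 0.310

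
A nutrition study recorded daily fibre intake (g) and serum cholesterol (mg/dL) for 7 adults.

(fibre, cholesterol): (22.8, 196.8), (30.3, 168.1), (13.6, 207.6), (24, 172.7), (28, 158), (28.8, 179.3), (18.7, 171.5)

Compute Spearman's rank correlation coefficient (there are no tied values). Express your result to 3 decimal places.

-0.571

Rank fibre: 3, 7, 1, 4, 5, 6, 2
Rank cholesterol: 6, 2, 7, 4, 1, 5, 3
d = rank(fibre) − rank(cholesterol): -3, 5, -6, 0, 4, 1, -1; Σd² = 88
ρ = 1 − 6Σd² / [n(n²−1)] = 1 − 6×88 / (7×48) = 1 − 528/336 ≈ -0.571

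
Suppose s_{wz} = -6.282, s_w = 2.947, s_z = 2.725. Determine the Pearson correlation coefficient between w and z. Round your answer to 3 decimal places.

r = Cov(w,z) / (s_w · s_z) = -6.282 / (2.947 × 2.725)
  = -6.282 / 8.0306 ≈ -0.782

-0.782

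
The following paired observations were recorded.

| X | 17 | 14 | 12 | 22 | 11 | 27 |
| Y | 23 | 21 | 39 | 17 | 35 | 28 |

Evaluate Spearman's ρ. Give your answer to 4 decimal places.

Rank X: 4, 3, 2, 5, 1, 6
Rank Y: 3, 2, 6, 1, 5, 4
d = rank(X) − rank(Y): 1, 1, -4, 4, -4, 2; Σd² = 54
ρ = 1 − 6Σd² / [n(n²−1)] = 1 − 6×54 / (6×35) = 1 − 324/210 ≈ -0.5429

-0.5429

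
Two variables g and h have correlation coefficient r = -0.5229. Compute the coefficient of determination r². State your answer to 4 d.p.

r² = (-0.5229)² = 0.2734

0.2734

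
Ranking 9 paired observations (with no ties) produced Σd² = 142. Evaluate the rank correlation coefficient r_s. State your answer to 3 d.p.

ρ = 1 − 6Σd² / [n(n²−1)] = 1 − 6×142 / (9×80)
  = 1 − 852/720 = 1 − 1.1833 ≈ -0.183

-0.183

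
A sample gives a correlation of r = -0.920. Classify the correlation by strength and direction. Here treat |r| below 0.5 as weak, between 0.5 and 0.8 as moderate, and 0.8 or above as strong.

strong negative

r = -0.920 < 0 so the relationship is negative.
|r| = 0.920, which falls in the strong range.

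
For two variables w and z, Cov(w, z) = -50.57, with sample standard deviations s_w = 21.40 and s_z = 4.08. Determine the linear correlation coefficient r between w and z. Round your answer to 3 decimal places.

r = Cov(w,z) / (s_w · s_z) = -50.57 / (21.40 × 4.08)
  = -50.57 / 87.3120 ≈ -0.579

-0.579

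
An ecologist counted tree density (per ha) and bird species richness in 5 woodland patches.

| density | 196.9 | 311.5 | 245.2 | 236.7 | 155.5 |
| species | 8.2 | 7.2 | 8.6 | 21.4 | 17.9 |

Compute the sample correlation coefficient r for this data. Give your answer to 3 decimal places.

-0.455

n = 5, Σx = 1145.8, Σy = 63.3, Σx² = 276132.04, Σy² = 971.41, Σxy = 13814.93
nΣxy − ΣxΣy = 69074.65 − 72529.14 = -3454.49
nΣx² − (Σx)² = 1380660.2 − 1312857.64 = 67802.56; nΣy² − (Σy)² = 4857.05 − 4006.89 = 850.16
r = -3454.49 / √(67802.56 × 850.16) = -3454.49 / 7592.3003 ≈ -0.455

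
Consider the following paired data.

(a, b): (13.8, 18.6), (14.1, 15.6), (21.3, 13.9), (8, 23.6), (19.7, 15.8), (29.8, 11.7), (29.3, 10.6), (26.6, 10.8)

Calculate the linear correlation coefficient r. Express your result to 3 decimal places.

n = 8, Σa = 162.6, Σb = 120.6, Σa² = 3749.12, Σb² = 1955.02, Σab = 2219.29
nΣab − ΣaΣb = 17754.32 − 19609.56 = -1855.24
nΣa² − (Σa)² = 29992.96 − 26438.76 = 3554.2; nΣb² − (Σb)² = 15640.16 − 14544.36 = 1095.8
r = -1855.24 / √(3554.2 × 1095.8) = -1855.24 / 1973.4975 ≈ -0.940

-0.940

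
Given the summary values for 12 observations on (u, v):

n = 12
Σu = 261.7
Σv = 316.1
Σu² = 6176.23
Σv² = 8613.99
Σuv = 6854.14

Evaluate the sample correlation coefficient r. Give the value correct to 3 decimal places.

r = (nΣuv − ΣuΣv) / √[(nΣu² − (Σu)²)(nΣv² − (Σv)²)]
Numerator: 12×6854.14 − 261.7×316.1 = -473.69
Denominator: √[(74114.76 − 68486.89)(103367.88 − 99919.21)] = √[5627.87 × 3448.67] = 4405.5268
r = -473.69 / 4405.5268 ≈ -0.108

-0.108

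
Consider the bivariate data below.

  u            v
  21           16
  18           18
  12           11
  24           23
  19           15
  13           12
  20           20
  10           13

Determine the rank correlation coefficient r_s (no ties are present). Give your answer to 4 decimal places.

Rank u: 7, 4, 2, 8, 5, 3, 6, 1
Rank v: 5, 6, 1, 8, 4, 2, 7, 3
d = rank(u) − rank(v): 2, -2, 1, 0, 1, 1, -1, -2; Σd² = 16
ρ = 1 − 6Σd² / [n(n²−1)] = 1 − 6×16 / (8×63) = 1 − 96/504 ≈ 0.8095

0.8095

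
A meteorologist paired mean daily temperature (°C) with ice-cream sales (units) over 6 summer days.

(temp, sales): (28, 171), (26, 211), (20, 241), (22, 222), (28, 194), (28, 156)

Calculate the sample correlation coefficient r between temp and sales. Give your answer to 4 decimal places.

-0.8861

n = 6, Σx = 152, Σy = 1195, Σx² = 3912, Σy² = 243099, Σxy = 29778
nΣxy − ΣxΣy = 178668 − 181640 = -2972
nΣx² − (Σx)² = 23472 − 23104 = 368; nΣy² − (Σy)² = 1458594 − 1428025 = 30569
r = -2972 / √(368 × 30569) = -2972 / 3354.0113 ≈ -0.8861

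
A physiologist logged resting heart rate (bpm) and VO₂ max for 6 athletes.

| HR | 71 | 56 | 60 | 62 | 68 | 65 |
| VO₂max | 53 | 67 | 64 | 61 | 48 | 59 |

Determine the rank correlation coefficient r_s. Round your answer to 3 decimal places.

Rank HR: 6, 1, 2, 3, 5, 4
Rank VO₂max: 2, 6, 5, 4, 1, 3
d = rank(HR) − rank(VO₂max): 4, -5, -3, -1, 4, 1; Σd² = 68
ρ = 1 − 6Σd² / [n(n²−1)] = 1 − 6×68 / (6×35) = 1 − 408/210 ≈ -0.943

-0.943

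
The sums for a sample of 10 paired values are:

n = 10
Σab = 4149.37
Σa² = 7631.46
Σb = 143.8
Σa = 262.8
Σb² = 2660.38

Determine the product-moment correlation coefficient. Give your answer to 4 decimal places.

r = (nΣab − ΣaΣb) / √[(nΣa² − (Σa)²)(nΣb² − (Σb)²)]
Numerator: 10×4149.37 − 262.8×143.8 = 3703.06
Denominator: √[(76314.6 − 69063.84)(26603.8 − 20678.44)] = √[7250.76 × 5925.36] = 6554.6444
r = 3703.06 / 6554.6444 ≈ 0.5650

0.5650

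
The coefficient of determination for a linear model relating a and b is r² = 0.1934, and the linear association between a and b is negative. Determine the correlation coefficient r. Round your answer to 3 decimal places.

-0.440

|r| = √0.1934 = 0.440
The association is negative, so r = −0.440.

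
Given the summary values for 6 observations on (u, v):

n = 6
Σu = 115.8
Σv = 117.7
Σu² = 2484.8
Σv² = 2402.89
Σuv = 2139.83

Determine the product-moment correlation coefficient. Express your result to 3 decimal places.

r = (nΣuv − ΣuΣv) / √[(nΣu² − (Σu)²)(nΣv² − (Σv)²)]
Numerator: 6×2139.83 − 115.8×117.7 = -790.68
Denominator: √[(14908.8 − 13409.64)(14417.34 − 13853.29)] = √[1499.16 × 564.05] = 919.5658
r = -790.68 / 919.5658 ≈ -0.860

-0.860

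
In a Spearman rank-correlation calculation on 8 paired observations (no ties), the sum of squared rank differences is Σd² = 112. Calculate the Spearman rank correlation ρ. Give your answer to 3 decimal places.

ρ = 1 − 6Σd² / [n(n²−1)] = 1 − 6×112 / (8×63)
  = 1 − 672/504 = 1 − 1.3333 ≈ -0.333

-0.333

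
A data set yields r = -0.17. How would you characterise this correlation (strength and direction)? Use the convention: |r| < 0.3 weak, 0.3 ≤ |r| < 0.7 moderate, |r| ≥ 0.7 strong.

r = -0.17 < 0 so the relationship is negative.
|r| = 0.17, which falls in the weak range.

weak negative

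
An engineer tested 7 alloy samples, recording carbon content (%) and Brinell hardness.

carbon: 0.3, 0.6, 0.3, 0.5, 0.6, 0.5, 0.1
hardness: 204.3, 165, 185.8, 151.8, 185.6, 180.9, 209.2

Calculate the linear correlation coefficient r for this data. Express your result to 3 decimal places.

-0.738

n = 7, Σx = 2.9, Σy = 1282.6, Σx² = 1.41, Σy² = 237465.18, Σxy = 514.66
nΣxy − ΣxΣy = 3602.62 − 3719.54 = -116.92
nΣx² − (Σx)² = 9.87 − 8.41 = 1.46; nΣy² − (Σy)² = 1662256.26 − 1645062.76 = 17193.5
r = -116.92 / √(1.46 × 17193.5) = -116.92 / 158.4377 ≈ -0.738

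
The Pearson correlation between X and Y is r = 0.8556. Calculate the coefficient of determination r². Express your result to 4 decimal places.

r² = (0.8556)² = 0.7321

0.7321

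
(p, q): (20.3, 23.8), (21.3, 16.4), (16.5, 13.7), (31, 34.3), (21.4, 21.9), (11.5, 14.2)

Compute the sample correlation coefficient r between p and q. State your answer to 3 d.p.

n = 6, Σp = 122, Σq = 124.3, Σp² = 2689.24, Σq² = 2880.83, Σpq = 2753.77
nΣpq − ΣpΣq = 16522.62 − 15164.6 = 1358.02
nΣp² − (Σp)² = 16135.44 − 14884 = 1251.44; nΣq² − (Σq)² = 17284.98 − 15450.49 = 1834.49
r = 1358.02 / √(1251.44 × 1834.49) = 1358.02 / 1515.1746 ≈ 0.896

0.896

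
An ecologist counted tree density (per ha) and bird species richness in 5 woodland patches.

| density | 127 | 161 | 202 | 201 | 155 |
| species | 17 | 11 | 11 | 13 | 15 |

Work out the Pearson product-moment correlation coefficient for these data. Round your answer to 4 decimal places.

n = 5, Σx = 846, Σy = 67, Σx² = 147280, Σy² = 925, Σxy = 11090
nΣxy − ΣxΣy = 55450 − 56682 = -1232
nΣx² − (Σx)² = 736400 − 715716 = 20684; nΣy² − (Σy)² = 4625 − 4489 = 136
r = -1232 / √(20684 × 136) = -1232 / 1677.2072 ≈ -0.7346

-0.7346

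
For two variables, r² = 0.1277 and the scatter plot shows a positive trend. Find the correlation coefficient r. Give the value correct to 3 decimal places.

0.357

|r| = √0.1277 = 0.357
The association is positive, so r = 0.357.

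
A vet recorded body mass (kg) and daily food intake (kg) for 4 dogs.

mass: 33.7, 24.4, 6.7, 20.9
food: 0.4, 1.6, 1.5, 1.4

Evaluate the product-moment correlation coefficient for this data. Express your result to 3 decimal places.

n = 4, Σx = 85.7, Σy = 4.9, Σx² = 2212.75, Σy² = 6.93, Σxy = 91.83
nΣxy − ΣxΣy = 367.32 − 419.93 = -52.61
nΣx² − (Σx)² = 8851 − 7344.49 = 1506.51; nΣy² − (Σy)² = 27.72 − 24.01 = 3.71
r = -52.61 / √(1506.51 × 3.71) = -52.61 / 74.7606 ≈ -0.704

-0.704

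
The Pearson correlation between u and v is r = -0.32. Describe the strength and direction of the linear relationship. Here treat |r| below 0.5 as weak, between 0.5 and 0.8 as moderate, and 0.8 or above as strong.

r = -0.32 < 0 so the relationship is negative.
|r| = 0.32, which falls in the weak range.

weak negative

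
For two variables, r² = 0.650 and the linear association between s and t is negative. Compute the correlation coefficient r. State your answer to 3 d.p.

-0.806

|r| = √0.650 = 0.806
The association is negative, so r = −0.806.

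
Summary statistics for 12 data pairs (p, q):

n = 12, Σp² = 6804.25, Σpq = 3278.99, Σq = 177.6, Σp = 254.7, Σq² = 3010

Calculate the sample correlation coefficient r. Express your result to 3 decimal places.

r = (nΣpq − ΣpΣq) / √[(nΣp² − (Σp)²)(nΣq² − (Σq)²)]
Numerator: 12×3278.99 − 254.7×177.6 = -5886.84
Denominator: √[(81651 − 64872.09)(36120 − 31541.76)] = √[16778.91 × 4578.24] = 8764.5808
r = -5886.84 / 8764.5808 ≈ -0.672

-0.672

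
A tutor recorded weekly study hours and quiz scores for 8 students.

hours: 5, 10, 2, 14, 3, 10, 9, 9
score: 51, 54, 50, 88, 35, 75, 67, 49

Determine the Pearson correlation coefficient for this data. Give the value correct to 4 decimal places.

0.8129

n = 8, Σx = 62, Σy = 469, Σx² = 596, Σy² = 29501, Σxy = 4026
nΣxy − ΣxΣy = 32208 − 29078 = 3130
nΣx² − (Σx)² = 4768 − 3844 = 924; nΣy² − (Σy)² = 236008 − 219961 = 16047
r = 3130 / √(924 × 16047) = 3130 / 3850.6399 ≈ 0.8129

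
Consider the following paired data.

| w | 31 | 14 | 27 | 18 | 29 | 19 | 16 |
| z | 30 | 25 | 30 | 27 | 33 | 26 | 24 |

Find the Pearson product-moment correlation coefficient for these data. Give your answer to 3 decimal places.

0.912

n = 7, Σw = 154, Σz = 195, Σw² = 3668, Σz² = 5495, Σwz = 4411
nΣwz − ΣwΣz = 30877 − 30030 = 847
nΣw² − (Σw)² = 25676 − 23716 = 1960; nΣz² − (Σz)² = 38465 − 38025 = 440
r = 847 / √(1960 × 440) = 847 / 928.6549 ≈ 0.912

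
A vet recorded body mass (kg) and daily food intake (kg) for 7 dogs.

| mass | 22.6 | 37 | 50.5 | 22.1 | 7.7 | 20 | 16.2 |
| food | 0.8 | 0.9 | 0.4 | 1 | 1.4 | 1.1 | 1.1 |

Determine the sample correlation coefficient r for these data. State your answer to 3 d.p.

-0.919

n = 7, Σx = 176.1, Σy = 6.7, Σx² = 5640.15, Σy² = 6.99, Σxy = 144.28
nΣxy − ΣxΣy = 1009.96 − 1179.87 = -169.91
nΣx² − (Σx)² = 39481.05 − 31011.21 = 8469.84; nΣy² − (Σy)² = 48.93 − 44.89 = 4.04
r = -169.91 / √(8469.84 × 4.04) = -169.91 / 184.9815 ≈ -0.919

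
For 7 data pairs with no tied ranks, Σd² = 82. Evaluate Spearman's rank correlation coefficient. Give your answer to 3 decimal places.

ρ = 1 − 6Σd² / [n(n²−1)] = 1 − 6×82 / (7×48)
  = 1 − 492/336 = 1 − 1.4643 ≈ -0.464

-0.464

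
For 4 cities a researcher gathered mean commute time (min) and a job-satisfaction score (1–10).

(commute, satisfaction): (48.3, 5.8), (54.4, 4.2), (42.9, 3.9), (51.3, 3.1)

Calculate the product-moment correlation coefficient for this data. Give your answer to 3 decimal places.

-0.112

n = 4, Σx = 196.9, Σy = 17, Σx² = 9764.35, Σy² = 76.1, Σxy = 834.96
nΣxy − ΣxΣy = 3339.84 − 3347.3 = -7.46
nΣx² − (Σx)² = 39057.4 − 38769.61 = 287.79; nΣy² − (Σy)² = 304.4 − 289 = 15.4
r = -7.46 / √(287.79 × 15.4) = -7.46 / 66.5730 ≈ -0.112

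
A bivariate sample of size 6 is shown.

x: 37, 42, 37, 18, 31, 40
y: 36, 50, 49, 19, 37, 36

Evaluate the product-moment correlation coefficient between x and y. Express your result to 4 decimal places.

0.8482

n = 6, Σx = 205, Σy = 227, Σx² = 7387, Σy² = 9223, Σxy = 8174
nΣxy − ΣxΣy = 49044 − 46535 = 2509
nΣx² − (Σx)² = 44322 − 42025 = 2297; nΣy² − (Σy)² = 55338 − 51529 = 3809
r = 2509 / √(2297 × 3809) = 2509 / 2957.9170 ≈ 0.8482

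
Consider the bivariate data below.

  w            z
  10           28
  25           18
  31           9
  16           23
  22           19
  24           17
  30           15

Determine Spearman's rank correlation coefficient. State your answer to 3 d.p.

-0.964

Rank w: 1, 5, 7, 2, 3, 4, 6
Rank z: 7, 4, 1, 6, 5, 3, 2
d = rank(w) − rank(z): -6, 1, 6, -4, -2, 1, 4; Σd² = 110
ρ = 1 − 6Σd² / [n(n²−1)] = 1 − 6×110 / (7×48) = 1 − 660/336 ≈ -0.964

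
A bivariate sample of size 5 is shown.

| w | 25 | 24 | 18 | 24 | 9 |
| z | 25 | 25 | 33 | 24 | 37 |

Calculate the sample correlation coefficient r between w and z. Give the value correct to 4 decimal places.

n = 5, Σw = 100, Σz = 144, Σw² = 2182, Σz² = 4284, Σwz = 2728
nΣwz − ΣwΣz = 13640 − 14400 = -760
nΣw² − (Σw)² = 10910 − 10000 = 910; nΣz² − (Σz)² = 21420 − 20736 = 684
r = -760 / √(910 × 684) = -760 / 788.9487 ≈ -0.9633

-0.9633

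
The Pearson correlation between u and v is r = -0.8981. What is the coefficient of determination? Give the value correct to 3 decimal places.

r² = (-0.8981)² = 0.807

0.807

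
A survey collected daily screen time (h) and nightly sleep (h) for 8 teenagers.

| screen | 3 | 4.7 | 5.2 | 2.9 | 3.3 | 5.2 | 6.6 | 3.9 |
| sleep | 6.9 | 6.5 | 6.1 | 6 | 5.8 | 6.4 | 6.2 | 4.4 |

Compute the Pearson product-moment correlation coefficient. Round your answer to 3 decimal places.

0.113

n = 8, Σx = 34.8, Σy = 48.3, Σx² = 163.24, Σy² = 295.47, Σxy = 210.87
nΣxy − ΣxΣy = 1686.96 − 1680.84 = 6.12
nΣx² − (Σx)² = 1305.92 − 1211.04 = 94.88; nΣy² − (Σy)² = 2363.76 − 2332.89 = 30.87
r = 6.12 / √(94.88 × 30.87) = 6.12 / 54.1197 ≈ 0.113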